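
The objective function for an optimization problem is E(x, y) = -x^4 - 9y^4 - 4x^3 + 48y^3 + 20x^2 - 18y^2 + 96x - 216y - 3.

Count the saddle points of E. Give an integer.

4

E separates as a function of x plus a function of y, so ∇E=0 decouples.
∂E/∂x = -4(x - 3)(x + 2)(x + 4) = 0 at x ∈ {-4, -2, 3}; ∂E/∂y = -36(y - 3)(y - 2)(y + 1) = 0 at y ∈ {-1, 2, 3}.
The Hessian is diagonal: diag(E_xx, E_yy). Second derivatives: E_xx(-4)=-56, E_xx(-2)=40, E_xx(3)=-140; E_yy(-1)=-432, E_yy(2)=108, E_yy(3)=-144.
Saddle points occur where the two diagonal entries have opposite signs: (-4, 2), (-2, -1), (-2, 3), (3, 2). Count: 4.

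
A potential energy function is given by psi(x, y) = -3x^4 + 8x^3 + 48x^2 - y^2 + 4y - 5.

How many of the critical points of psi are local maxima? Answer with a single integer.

2

psi separates as a function of x plus a function of y, so ∇psi=0 decouples.
∂psi/∂x = -12x(x - 4)(x + 2) = 0 at x ∈ {-2, 0, 4}; ∂psi/∂y = -2(y - 2) = 0 at y ∈ {2}.
The Hessian is diagonal: diag(psi_xx, psi_yy). Second derivatives: psi_xx(-2)=-144, psi_xx(0)=96, psi_xx(4)=-288; psi_yy(2)=-2.
Local maxima occur where both diagonal entries negative: (-2, 2), (4, 2). Count: 2.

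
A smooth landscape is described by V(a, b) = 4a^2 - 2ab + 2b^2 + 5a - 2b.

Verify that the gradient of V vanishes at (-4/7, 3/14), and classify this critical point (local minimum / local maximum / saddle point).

∇V = (8a - 2b + 5, -2a + 4b - 2); substituting (-4/7, 3/14) gives ∇V = (0, 0), so (-4/7, 3/14) is indeed a critical point.
The Hessian of V is constant: H = [[8, -2], [-2, 4]].
det(H) = 8·4 − (-2)² = 28.
det(H) > 0 and tr(H) = 12 > 0, so H is positive definite and the point is a local minimum.

local minimum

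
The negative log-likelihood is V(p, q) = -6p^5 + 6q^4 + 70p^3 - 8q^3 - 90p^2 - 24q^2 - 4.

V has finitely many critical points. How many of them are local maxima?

2

V separates as a function of p plus a function of q, so ∇V=0 decouples.
∂V/∂p = -30p(p - 2)(p - 1)(p + 3) = 0 at p ∈ {-3, 0, 1, 2}; ∂V/∂q = 24q(q - 2)(q + 1) = 0 at q ∈ {-1, 0, 2}.
The Hessian is diagonal: diag(V_pp, V_qq). Second derivatives: V_pp(-3)=1800, V_pp(0)=-180, V_pp(1)=120, V_pp(2)=-300; V_qq(-1)=72, V_qq(0)=-48, V_qq(2)=144.
Local maxima occur where both diagonal entries negative: (0, 0), (2, 0). Count: 2.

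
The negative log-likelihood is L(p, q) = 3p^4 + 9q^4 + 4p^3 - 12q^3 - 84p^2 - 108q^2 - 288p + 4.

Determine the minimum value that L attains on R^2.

-2035

L(p,q) separates as A(p) + B(q) + 4, so its minimum is min A + min B + 4.
A'(p) = 12(p - 4)(p + 2)(p + 3) vanishes at p ∈ {-3, -2, 4}; B'(q) = 36q(q - 3)(q + 2) vanishes at q ∈ {-2, 0, 3}.
Local minima of A (where A''>0): A(-3)=243, A(4)=-1472. Local minima of B: B(-2)=-192, B(3)=-567.
So the global minimum of L is A(4) + B(3) + 4 = -1472 − 567 + 4 = -2035, attained at (4, 3).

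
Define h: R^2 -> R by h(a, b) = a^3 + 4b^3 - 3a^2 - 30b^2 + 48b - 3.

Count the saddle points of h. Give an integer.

h separates as a function of a plus a function of b, so ∇h=0 decouples.
∂h/∂a = 3a(a - 2) = 0 at a ∈ {0, 2}; ∂h/∂b = 12(b - 4)(b - 1) = 0 at b ∈ {1, 4}.
The Hessian is diagonal: diag(h_aa, h_bb). Second derivatives: h_aa(0)=-6, h_aa(2)=6; h_bb(1)=-36, h_bb(4)=36.
Saddle points occur where the two diagonal entries have opposite signs: (0, 4), (2, 1). Count: 2.

2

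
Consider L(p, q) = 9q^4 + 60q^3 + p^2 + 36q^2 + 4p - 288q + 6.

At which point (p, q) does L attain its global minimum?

L(p,q) separates as A(p) + B(q) + 6, so its minimum is min A + min B + 6.
A'(p) = 2p + 4 vanishes at p ∈ {-2}; B'(q) = 36(q - 1)(q + 2)(q + 4) vanishes at q ∈ {-4, -2, 1}.
Local minima of A (where A''>0): A(-2)=-4. Local minima of B: B(-4)=192, B(1)=-183.
So the global minimum of L is A(-2) + B(1) + 6 = -4 − 183 + 6 = -181, attained at (-2, 1).

(-2, 1)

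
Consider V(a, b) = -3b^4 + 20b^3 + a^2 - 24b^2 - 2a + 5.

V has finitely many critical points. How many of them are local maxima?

0

V separates as a function of a plus a function of b, so ∇V=0 decouples.
∂V/∂a = 2(a - 1) = 0 at a ∈ {1}; ∂V/∂b = -12b(b - 4)(b - 1) = 0 at b ∈ {0, 1, 4}.
The Hessian is diagonal: diag(V_aa, V_bb). Second derivatives: V_aa(1)=2; V_bb(0)=-48, V_bb(1)=36, V_bb(4)=-144.
Local maxima occur where both diagonal entries negative: none. Count: 0.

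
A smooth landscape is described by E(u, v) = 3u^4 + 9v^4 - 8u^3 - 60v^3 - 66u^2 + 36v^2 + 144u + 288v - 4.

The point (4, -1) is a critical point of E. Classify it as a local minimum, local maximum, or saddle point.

The mixed partial ∂²E/∂u∂v is 0, so the Hessian at any point is diag(E_uu, E_vv) = diag(12(3u^2 - 4u - 11), 36(3v^2 - 10v + 2)).
At (4, -1): H = diag(252, 540).
Both eigenvalues are positive, so H is positive definite: a local minimum.

local minimum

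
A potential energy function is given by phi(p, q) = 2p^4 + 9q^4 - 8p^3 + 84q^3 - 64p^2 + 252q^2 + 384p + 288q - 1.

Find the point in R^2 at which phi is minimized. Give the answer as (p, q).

(-4, -4)

phi(p,q) separates as A(p) + B(q) − 1, so its minimum is min A + min B − 1.
A'(p) = 8(p - 4)(p - 3)(p + 4) vanishes at p ∈ {-4, 3, 4}; B'(q) = 36(q + 1)(q + 2)(q + 4) vanishes at q ∈ {-4, -2, -1}.
Local minima of A (where A''>0): A(-4)=-1536, A(4)=512. Local minima of B: B(-4)=-192, B(-1)=-111.
So the global minimum of phi is A(-4) + B(-4) − 1 = -1536 − 192 − 1 = -1729, attained at (-4, -4).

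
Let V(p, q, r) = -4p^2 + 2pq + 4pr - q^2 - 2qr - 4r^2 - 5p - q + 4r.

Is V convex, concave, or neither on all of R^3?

concave

V is quadratic, so its Hessian is the constant matrix H = [[-8, 2, 4], [2, -2, -2], [4, -2, -8]].
Leading principal minors: -8, 12, -64.
Signs alternate −, +, − ⇒ H ≺ 0 ⇒ concave.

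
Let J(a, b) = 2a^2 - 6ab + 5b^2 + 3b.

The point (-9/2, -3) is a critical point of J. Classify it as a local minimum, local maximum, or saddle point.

The Hessian of J is constant: H = [[4, -6], [-6, 10]].
det(H) = 4·10 − (-6)² = 4.
det(H) > 0 and tr(H) = 14 > 0, so H is positive definite and the point is a local minimum.

local minimum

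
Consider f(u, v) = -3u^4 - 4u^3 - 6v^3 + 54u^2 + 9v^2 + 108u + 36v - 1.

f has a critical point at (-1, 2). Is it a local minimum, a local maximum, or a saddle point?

The mixed partial ∂²f/∂u∂v is 0, so the Hessian at any point is diag(f_uu, f_vv) = diag(12(-3u^2 - 2u + 9), 18(-2v + 1)).
At (-1, 2): H = diag(96, -54).
The eigenvalues have opposite signs, so H is indefinite: a saddle point.

saddle point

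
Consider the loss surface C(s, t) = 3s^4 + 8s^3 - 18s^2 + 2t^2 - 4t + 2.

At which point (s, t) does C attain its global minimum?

(-3, 1)

C(s,t) separates as P(s) + Q(t) + 2, so its minimum is min P + min Q + 2.
P'(s) = 12s(s - 1)(s + 3) vanishes at s ∈ {-3, 0, 1}; Q'(t) = 4(t - 1) vanishes at t ∈ {1}.
Local minima of P (where P''>0): P(-3)=-135, P(1)=-7. Local minima of Q: Q(1)=-2.
So the global minimum of C is P(-3) + Q(1) + 2 = -135 − 2 + 2 = -135, attained at (-3, 1).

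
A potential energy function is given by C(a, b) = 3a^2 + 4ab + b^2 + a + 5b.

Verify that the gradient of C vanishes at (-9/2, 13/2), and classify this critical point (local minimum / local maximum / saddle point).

∇C = (6a + 4b + 1, 4a + 2b + 5); substituting (-9/2, 13/2) gives ∇C = (0, 0), so (-9/2, 13/2) is indeed a critical point.
The Hessian of C is constant: H = [[6, 4], [4, 2]].
det(H) = 6·2 − 4² = -4.
Since det(H) < 0, H is indefinite and the critical point is a saddle point.

saddle point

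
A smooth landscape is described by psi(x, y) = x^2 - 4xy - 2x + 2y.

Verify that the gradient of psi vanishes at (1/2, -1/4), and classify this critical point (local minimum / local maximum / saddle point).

∇psi = (2x - 4y - 2, -4x + 2); substituting (1/2, -1/4) gives ∇psi = (0, 0), so (1/2, -1/4) is indeed a critical point.
The Hessian of psi is constant: H = [[2, -4], [-4, 0]].
det(H) = 2·0 − (-4)² = -16.
Since det(H) < 0, H is indefinite and the critical point is a saddle point.

saddle point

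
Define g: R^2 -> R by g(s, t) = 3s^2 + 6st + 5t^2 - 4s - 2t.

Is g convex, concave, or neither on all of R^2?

convex

g is quadratic, so its Hessian is the constant matrix H = [[6, 6], [6, 10]].
det(H) = 24, tr(H) = 16.
det(H) > 0 and tr(H) > 0, so H is positive definite everywhere: convex.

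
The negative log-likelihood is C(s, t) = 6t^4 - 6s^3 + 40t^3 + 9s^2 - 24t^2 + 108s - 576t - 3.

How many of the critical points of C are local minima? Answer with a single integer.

C separates as a function of s plus a function of t, so ∇C=0 decouples.
∂C/∂s = -18(s - 3)(s + 2) = 0 at s ∈ {-2, 3}; ∂C/∂t = 24(t - 2)(t + 3)(t + 4) = 0 at t ∈ {-4, -3, 2}.
The Hessian is diagonal: diag(C_ss, C_tt). Second derivatives: C_ss(-2)=90, C_ss(3)=-90; C_tt(-4)=144, C_tt(-3)=-120, C_tt(2)=720.
Local minima occur where both diagonal entries positive: (-2, -4), (-2, 2). Count: 2.

2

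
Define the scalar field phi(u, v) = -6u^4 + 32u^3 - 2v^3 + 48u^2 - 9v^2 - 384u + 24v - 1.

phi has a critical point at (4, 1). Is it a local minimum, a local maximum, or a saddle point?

local maximum

The mixed partial ∂²phi/∂u∂v is 0, so the Hessian at any point is diag(phi_uu, phi_vv) = diag(24(-3u^2 + 8u + 4), -6(2v + 3)).
At (4, 1): H = diag(-288, -30).
Both eigenvalues are negative, so H is negative definite: a local maximum.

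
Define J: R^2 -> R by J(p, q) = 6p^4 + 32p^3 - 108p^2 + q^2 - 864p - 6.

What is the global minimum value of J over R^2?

-2220

J(p,q) separates as A(p) + B(q) − 6, so its minimum is min A + min B − 6.
A'(p) = 24(p - 3)(p + 3)(p + 4) vanishes at p ∈ {-4, -3, 3}; B'(q) = 2q vanishes at q ∈ {0}.
Local minima of A (where A''>0): A(-4)=1216, A(3)=-2214. Local minima of B: B(0)=0.
So the global minimum of J is A(3) + B(0) − 6 = -2214 + 0 − 6 = -2220, attained at (3, 0).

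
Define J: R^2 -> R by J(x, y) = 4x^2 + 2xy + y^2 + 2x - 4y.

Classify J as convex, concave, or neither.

J is quadratic, so its Hessian is the constant matrix H = [[8, 2], [2, 2]].
det(H) = 12, tr(H) = 10.
det(H) > 0 and tr(H) > 0, so H is positive definite everywhere: convex.

convex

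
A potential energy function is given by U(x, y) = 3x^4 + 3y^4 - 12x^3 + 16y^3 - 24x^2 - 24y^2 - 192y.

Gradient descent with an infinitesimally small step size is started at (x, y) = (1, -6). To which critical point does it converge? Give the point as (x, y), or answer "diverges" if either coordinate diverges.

(4, -4)

U is separable, so gradient descent decouples: x follows -∂U/∂x, y follows -∂U/∂y.
∂U/∂x = 12x(x - 4)(x + 1); at x=1 this is -72, so x increases.
∂U/∂y = 12(y - 2)(y + 2)(y + 4); at y=-6 this is -768, so y increases.
x converges to its nearest critical value 4 (a local min of the x-part); y converges to -4. The iterate converges to (4, -4).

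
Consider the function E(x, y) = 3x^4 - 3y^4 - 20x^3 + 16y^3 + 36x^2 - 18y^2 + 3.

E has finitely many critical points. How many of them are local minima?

2

E separates as a function of x plus a function of y, so ∇E=0 decouples.
∂E/∂x = 12x(x - 3)(x - 2) = 0 at x ∈ {0, 2, 3}; ∂E/∂y = -12y(y - 3)(y - 1) = 0 at y ∈ {0, 1, 3}.
The Hessian is diagonal: diag(E_xx, E_yy). Second derivatives: E_xx(0)=72, E_xx(2)=-24, E_xx(3)=36; E_yy(0)=-36, E_yy(1)=24, E_yy(3)=-72.
Local minima occur where both diagonal entries positive: (0, 1), (3, 1). Count: 2.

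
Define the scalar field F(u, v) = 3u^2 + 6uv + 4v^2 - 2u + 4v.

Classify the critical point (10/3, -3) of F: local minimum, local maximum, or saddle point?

The Hessian of F is constant: H = [[6, 6], [6, 8]].
det(H) = 6·8 − 6² = 12.
det(H) > 0 and tr(H) = 14 > 0, so H is positive definite and the point is a local minimum.

local minimum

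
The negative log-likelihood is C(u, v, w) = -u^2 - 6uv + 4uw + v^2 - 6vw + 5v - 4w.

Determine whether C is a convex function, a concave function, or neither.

neither

C is quadratic, so its Hessian is the constant matrix H = [[-2, -6, 4], [-6, 2, -6], [4, -6, 0]].
Leading principal minors: -2, -40, 328.
Neither pattern holds ⇒ H is indefinite ⇒ neither convex nor concave.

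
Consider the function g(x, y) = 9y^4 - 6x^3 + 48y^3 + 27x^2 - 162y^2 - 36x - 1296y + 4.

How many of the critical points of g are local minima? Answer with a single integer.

2

g separates as a function of x plus a function of y, so ∇g=0 decouples.
∂g/∂x = -18(x - 2)(x - 1) = 0 at x ∈ {1, 2}; ∂g/∂y = 36(y - 3)(y + 3)(y + 4) = 0 at y ∈ {-4, -3, 3}.
The Hessian is diagonal: diag(g_xx, g_yy). Second derivatives: g_xx(1)=18, g_xx(2)=-18; g_yy(-4)=252, g_yy(-3)=-216, g_yy(3)=1512.
Local minima occur where both diagonal entries positive: (1, -4), (1, 3). Count: 2.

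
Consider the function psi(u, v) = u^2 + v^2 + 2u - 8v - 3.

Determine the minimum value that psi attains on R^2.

-20

psi(u,v) separates as P(u) + Q(v) − 3, so its minimum is min P + min Q − 3.
P'(u) = 2u + 2 vanishes at u ∈ {-1}; Q'(v) = 2v - 8 vanishes at v ∈ {4}.
Local minima of P (where P''>0): P(-1)=-1. Local minima of Q: Q(4)=-16.
So the global minimum of psi is P(-1) + Q(4) − 3 = -1 − 16 − 3 = -20, attained at (-1, 4).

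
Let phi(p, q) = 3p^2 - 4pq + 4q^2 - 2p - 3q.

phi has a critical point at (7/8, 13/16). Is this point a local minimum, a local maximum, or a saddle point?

local minimum

The Hessian of phi is constant: H = [[6, -4], [-4, 8]].
det(H) = 6·8 − (-4)² = 32.
det(H) > 0 and tr(H) = 14 > 0, so H is positive definite and the point is a local minimum.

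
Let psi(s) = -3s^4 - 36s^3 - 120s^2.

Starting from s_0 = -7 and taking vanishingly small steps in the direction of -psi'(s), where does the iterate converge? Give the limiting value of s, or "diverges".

psi'(s) = -12s(s + 4)(s + 5), so psi'(-7) = 504.
Gradient descent moves in the -psi' direction, i.e. s is decreasing.
There is no critical point below s=-7, and psi' keeps the same sign, so the iterate runs off to −∞.

diverges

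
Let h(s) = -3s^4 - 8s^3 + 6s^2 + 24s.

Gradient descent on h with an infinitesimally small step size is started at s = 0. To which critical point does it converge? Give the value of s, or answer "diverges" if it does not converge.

h'(s) = -12(s - 1)(s + 1)(s + 2), so h'(0) = 24.
Gradient descent moves in the -h' direction, i.e. s is decreasing.
The nearest critical point in that direction is s = -1, where h'' = 24 > 0 (a local minimum). The iterate converges there.

-1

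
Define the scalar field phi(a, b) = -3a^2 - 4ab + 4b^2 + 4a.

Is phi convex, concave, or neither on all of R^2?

neither

phi is quadratic, so its Hessian is the constant matrix H = [[-6, -4], [-4, 8]].
det(H) = -64, tr(H) = 2.
det(H) < 0, so H is indefinite: neither convex nor concave.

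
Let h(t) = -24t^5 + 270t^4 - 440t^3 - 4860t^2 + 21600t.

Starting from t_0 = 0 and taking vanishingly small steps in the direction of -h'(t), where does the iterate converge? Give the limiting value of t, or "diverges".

-3

h'(t) = -120(t - 5)(t - 4)(t - 3)(t + 3), so h'(0) = 21600.
Gradient descent moves in the -h' direction, i.e. t is decreasing.
The nearest critical point in that direction is t = -3, where h'' = 40320 > 0 (a local minimum). The iterate converges there.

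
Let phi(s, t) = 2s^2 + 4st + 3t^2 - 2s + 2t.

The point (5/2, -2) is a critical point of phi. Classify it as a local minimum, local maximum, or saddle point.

The Hessian of phi is constant: H = [[4, 4], [4, 6]].
det(H) = 4·6 − 4² = 8.
det(H) > 0 and tr(H) = 10 > 0, so H is positive definite and the point is a local minimum.

local minimum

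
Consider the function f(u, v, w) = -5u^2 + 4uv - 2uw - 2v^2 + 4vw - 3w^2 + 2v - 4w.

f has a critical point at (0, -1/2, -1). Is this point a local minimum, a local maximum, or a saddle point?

The Hessian is constant: H = [[-10, 4, -2], [4, -4, 4], [-2, 4, -6]].
Leading principal minors: Δ₁ = -10, Δ₂ = 24, Δ₃ = -32.
The minors alternate sign starting negative (−, +, −), so H is negative definite: a local maximum.

local maximum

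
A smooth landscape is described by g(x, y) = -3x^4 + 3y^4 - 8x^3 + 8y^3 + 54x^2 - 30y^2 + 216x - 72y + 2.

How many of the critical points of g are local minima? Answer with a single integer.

g separates as a function of x plus a function of y, so ∇g=0 decouples.
∂g/∂x = -12(x - 3)(x + 2)(x + 3) = 0 at x ∈ {-3, -2, 3}; ∂g/∂y = 12(y - 2)(y + 1)(y + 3) = 0 at y ∈ {-3, -1, 2}.
The Hessian is diagonal: diag(g_xx, g_yy). Second derivatives: g_xx(-3)=-72, g_xx(-2)=60, g_xx(3)=-360; g_yy(-3)=120, g_yy(-1)=-72, g_yy(2)=180.
Local minima occur where both diagonal entries positive: (-2, -3), (-2, 2). Count: 2.

2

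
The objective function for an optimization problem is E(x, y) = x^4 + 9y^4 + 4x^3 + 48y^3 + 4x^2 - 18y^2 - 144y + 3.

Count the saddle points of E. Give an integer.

E separates as a function of x plus a function of y, so ∇E=0 decouples.
∂E/∂x = 4x(x + 1)(x + 2) = 0 at x ∈ {-2, -1, 0}; ∂E/∂y = 36(y - 1)(y + 1)(y + 4) = 0 at y ∈ {-4, -1, 1}.
The Hessian is diagonal: diag(E_xx, E_yy). Second derivatives: E_xx(-2)=8, E_xx(-1)=-4, E_xx(0)=8; E_yy(-4)=540, E_yy(-1)=-216, E_yy(1)=360.
Saddle points occur where the two diagonal entries have opposite signs: (-2, -1), (-1, -4), (-1, 1), (0, -1). Count: 4.

4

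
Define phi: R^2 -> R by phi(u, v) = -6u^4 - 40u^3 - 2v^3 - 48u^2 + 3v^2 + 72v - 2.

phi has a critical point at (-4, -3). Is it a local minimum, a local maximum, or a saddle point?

The mixed partial ∂²phi/∂u∂v is 0, so the Hessian at any point is diag(phi_uu, phi_vv) = diag(-24(3u^2 + 10u + 4), 6(-2v + 1)).
At (-4, -3): H = diag(-288, 42).
The eigenvalues have opposite signs, so H is indefinite: a saddle point.

saddle point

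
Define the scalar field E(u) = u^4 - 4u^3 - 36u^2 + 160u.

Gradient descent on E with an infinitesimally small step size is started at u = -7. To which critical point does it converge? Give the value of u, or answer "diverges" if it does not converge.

E'(u) = 4(u - 5)(u - 2)(u + 4), so E'(-7) = -1296.
Gradient descent moves in the -E' direction, i.e. u is increasing.
The nearest critical point in that direction is u = -4, where E'' = 216 > 0 (a local minimum). The iterate converges there.

-4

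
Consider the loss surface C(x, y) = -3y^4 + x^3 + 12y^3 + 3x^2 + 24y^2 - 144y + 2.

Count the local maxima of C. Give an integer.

C separates as a function of x plus a function of y, so ∇C=0 decouples.
∂C/∂x = 3x(x + 2) = 0 at x ∈ {-2, 0}; ∂C/∂y = -12(y - 3)(y - 2)(y + 2) = 0 at y ∈ {-2, 2, 3}.
The Hessian is diagonal: diag(C_xx, C_yy). Second derivatives: C_xx(-2)=-6, C_xx(0)=6; C_yy(-2)=-240, C_yy(2)=48, C_yy(3)=-60.
Local maxima occur where both diagonal entries negative: (-2, -2), (-2, 3). Count: 2.

2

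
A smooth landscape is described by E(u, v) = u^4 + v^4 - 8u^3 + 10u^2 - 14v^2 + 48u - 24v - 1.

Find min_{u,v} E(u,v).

E(u,v) separates as P(u) + Q(v) − 1, so its minimum is min P + min Q − 1.
P'(u) = 4(u - 4)(u - 3)(u + 1) vanishes at u ∈ {-1, 3, 4}; Q'(v) = 4(v - 3)(v + 1)(v + 2) vanishes at v ∈ {-2, -1, 3}.
Local minima of P (where P''>0): P(-1)=-29, P(4)=96. Local minima of Q: Q(-2)=8, Q(3)=-117.
So the global minimum of E is P(-1) + Q(3) − 1 = -29 − 117 − 1 = -147, attained at (-1, 3).

-147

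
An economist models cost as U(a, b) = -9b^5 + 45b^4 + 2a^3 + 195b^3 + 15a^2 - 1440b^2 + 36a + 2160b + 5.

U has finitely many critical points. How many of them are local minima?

2

U separates as a function of a plus a function of b, so ∇U=0 decouples.
∂U/∂a = 6(a + 2)(a + 3) = 0 at a ∈ {-3, -2}; ∂U/∂b = -45(b - 4)(b - 3)(b - 1)(b + 4) = 0 at b ∈ {-4, 1, 3, 4}.
The Hessian is diagonal: diag(U_aa, U_bb). Second derivatives: U_aa(-3)=-6, U_aa(-2)=6; U_bb(-4)=12600, U_bb(1)=-1350, U_bb(3)=630, U_bb(4)=-1080.
Local minima occur where both diagonal entries positive: (-2, -4), (-2, 3). Count: 2.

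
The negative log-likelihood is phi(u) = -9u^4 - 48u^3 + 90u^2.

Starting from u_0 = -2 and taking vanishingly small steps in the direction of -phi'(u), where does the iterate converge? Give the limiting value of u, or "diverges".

phi'(u) = -36u(u - 1)(u + 5), so phi'(-2) = -648.
Gradient descent moves in the -phi' direction, i.e. u is increasing.
The nearest critical point in that direction is u = 0, where phi'' = 180 > 0 (a local minimum). The iterate converges there.

0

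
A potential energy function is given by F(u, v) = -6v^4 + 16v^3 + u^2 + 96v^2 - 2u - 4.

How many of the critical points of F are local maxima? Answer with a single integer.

0

F separates as a function of u plus a function of v, so ∇F=0 decouples.
∂F/∂u = 2(u - 1) = 0 at u ∈ {1}; ∂F/∂v = -24v(v - 4)(v + 2) = 0 at v ∈ {-2, 0, 4}.
The Hessian is diagonal: diag(F_uu, F_vv). Second derivatives: F_uu(1)=2; F_vv(-2)=-288, F_vv(0)=192, F_vv(4)=-576.
Local maxima occur where both diagonal entries negative: none. Count: 0.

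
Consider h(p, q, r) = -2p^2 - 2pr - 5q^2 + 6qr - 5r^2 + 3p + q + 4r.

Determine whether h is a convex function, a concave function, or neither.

h is quadratic, so its Hessian is the constant matrix H = [[-4, 0, -2], [0, -10, 6], [-2, 6, -10]].
Leading principal minors: -4, 40, -216.
Signs alternate −, +, − ⇒ H ≺ 0 ⇒ concave.

concave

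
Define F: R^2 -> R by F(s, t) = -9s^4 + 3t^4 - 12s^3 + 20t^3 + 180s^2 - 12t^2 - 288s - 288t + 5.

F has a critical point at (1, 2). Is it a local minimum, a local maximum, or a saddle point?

The mixed partial ∂²F/∂s∂t is 0, so the Hessian at any point is diag(F_ss, F_tt) = diag(36(-3s^2 - 2s + 10), 12(3t^2 + 10t - 2)).
At (1, 2): H = diag(180, 360).
Both eigenvalues are positive, so H is positive definite: a local minimum.

local minimum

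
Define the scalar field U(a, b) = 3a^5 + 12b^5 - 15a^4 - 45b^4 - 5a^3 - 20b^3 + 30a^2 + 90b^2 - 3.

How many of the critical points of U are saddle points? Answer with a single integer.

8

U separates as a function of a plus a function of b, so ∇U=0 decouples.
∂U/∂a = 15a(a - 4)(a - 1)(a + 1) = 0 at a ∈ {-1, 0, 1, 4}; ∂U/∂b = 60b(b - 3)(b - 1)(b + 1) = 0 at b ∈ {-1, 0, 1, 3}.
The Hessian is diagonal: diag(U_aa, U_bb). Second derivatives: U_aa(-1)=-150, U_aa(0)=60, U_aa(1)=-90, U_aa(4)=900; U_bb(-1)=-480, U_bb(0)=180, U_bb(1)=-240, U_bb(3)=1440.
Saddle points occur where the two diagonal entries have opposite signs: (-1, 0), (-1, 3), (0, -1), (0, 1), (1, 0), (1, 3), (4, -1), (4, 1). Count: 8.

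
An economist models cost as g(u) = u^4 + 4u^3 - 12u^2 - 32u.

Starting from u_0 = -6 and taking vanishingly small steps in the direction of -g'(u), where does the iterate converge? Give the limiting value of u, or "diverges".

g'(u) = 4(u - 2)(u + 1)(u + 4), so g'(-6) = -320.
Gradient descent moves in the -g' direction, i.e. u is increasing.
The nearest critical point in that direction is u = -4, where g'' = 72 > 0 (a local minimum). The iterate converges there.

-4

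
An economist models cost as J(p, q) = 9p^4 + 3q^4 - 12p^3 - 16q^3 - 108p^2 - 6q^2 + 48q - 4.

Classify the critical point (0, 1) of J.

local maximum

The mixed partial ∂²J/∂p∂q is 0, so the Hessian at any point is diag(J_pp, J_qq) = diag(36(3p^2 - 2p - 6), 12(3q^2 - 8q - 1)).
At (0, 1): H = diag(-216, -72).
Both eigenvalues are negative, so H is negative definite: a local maximum.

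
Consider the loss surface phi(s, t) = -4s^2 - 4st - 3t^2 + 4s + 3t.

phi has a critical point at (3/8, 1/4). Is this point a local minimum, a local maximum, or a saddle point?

The Hessian of phi is constant: H = [[-8, -4], [-4, -6]].
det(H) = (-8)·(-6) − (-4)² = 32.
det(H) > 0 and tr(H) = -14 < 0, so H is negative definite and the point is a local maximum.

local maximum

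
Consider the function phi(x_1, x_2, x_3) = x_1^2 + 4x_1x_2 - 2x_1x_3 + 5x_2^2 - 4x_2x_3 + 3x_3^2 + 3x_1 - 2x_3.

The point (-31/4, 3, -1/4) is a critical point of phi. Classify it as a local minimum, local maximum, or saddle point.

local minimum

The Hessian is constant: H = [[2, 4, -2], [4, 10, -4], [-2, -4, 6]].
Leading principal minors: Δ₁ = 2, Δ₂ = 4, Δ₃ = 16.
All leading minors are positive, so H is positive definite: a local minimum.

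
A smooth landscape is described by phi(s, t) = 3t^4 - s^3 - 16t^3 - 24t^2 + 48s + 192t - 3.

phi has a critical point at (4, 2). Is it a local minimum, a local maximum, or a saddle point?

The mixed partial ∂²phi/∂s∂t is 0, so the Hessian at any point is diag(phi_ss, phi_tt) = diag(-6s, 12(3t^2 - 8t - 4)).
At (4, 2): H = diag(-24, -96).
Both eigenvalues are negative, so H is negative definite: a local maximum.

local maximum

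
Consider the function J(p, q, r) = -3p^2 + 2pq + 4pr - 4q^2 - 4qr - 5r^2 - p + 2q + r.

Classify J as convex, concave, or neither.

J is quadratic, so its Hessian is the constant matrix H = [[-6, 2, 4], [2, -8, -4], [4, -4, -10]].
Leading principal minors: -6, 44, -280.
Signs alternate −, +, − ⇒ H ≺ 0 ⇒ concave.

concave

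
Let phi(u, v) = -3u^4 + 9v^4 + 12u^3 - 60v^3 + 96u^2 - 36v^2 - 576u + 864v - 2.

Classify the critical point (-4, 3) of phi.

The mixed partial ∂²phi/∂u∂v is 0, so the Hessian at any point is diag(phi_uu, phi_vv) = diag(12(-3u^2 + 6u + 16), 36(3v^2 - 10v - 2)).
At (-4, 3): H = diag(-672, -180).
Both eigenvalues are negative, so H is negative definite: a local maximum.

local maximum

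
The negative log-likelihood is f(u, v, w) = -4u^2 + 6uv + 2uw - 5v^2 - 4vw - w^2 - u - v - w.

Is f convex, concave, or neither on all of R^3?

concave

f is quadratic, so its Hessian is the constant matrix H = [[-8, 6, 2], [6, -10, -4], [2, -4, -2]].
Leading principal minors: -8, 44, -16.
Signs alternate −, +, − ⇒ H ≺ 0 ⇒ concave.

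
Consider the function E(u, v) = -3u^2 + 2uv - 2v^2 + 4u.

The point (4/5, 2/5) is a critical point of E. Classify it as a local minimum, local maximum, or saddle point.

The Hessian of E is constant: H = [[-6, 2], [2, -4]].
det(H) = (-6)·(-4) − 2² = 20.
det(H) > 0 and tr(H) = -10 < 0, so H is negative definite and the point is a local maximum.

local maximum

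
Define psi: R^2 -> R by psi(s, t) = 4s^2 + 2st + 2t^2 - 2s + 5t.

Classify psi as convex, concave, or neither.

convex

psi is quadratic, so its Hessian is the constant matrix H = [[8, 2], [2, 4]].
det(H) = 28, tr(H) = 12.
det(H) > 0 and tr(H) > 0, so H is positive definite everywhere: convex.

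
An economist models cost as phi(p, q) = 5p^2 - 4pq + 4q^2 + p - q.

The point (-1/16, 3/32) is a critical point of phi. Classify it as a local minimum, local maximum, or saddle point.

The Hessian of phi is constant: H = [[10, -4], [-4, 8]].
det(H) = 10·8 − (-4)² = 64.
det(H) > 0 and tr(H) = 18 > 0, so H is positive definite and the point is a local minimum.

local minimum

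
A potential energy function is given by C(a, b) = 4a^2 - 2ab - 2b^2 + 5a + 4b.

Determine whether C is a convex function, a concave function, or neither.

C is quadratic, so its Hessian is the constant matrix H = [[8, -2], [-2, -4]].
det(H) = -36, tr(H) = 4.
det(H) < 0, so H is indefinite: neither convex nor concave.

neither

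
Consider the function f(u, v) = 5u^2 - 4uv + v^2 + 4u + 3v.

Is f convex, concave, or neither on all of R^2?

f is quadratic, so its Hessian is the constant matrix H = [[10, -4], [-4, 2]].
det(H) = 4, tr(H) = 12.
det(H) > 0 and tr(H) > 0, so H is positive definite everywhere: convex.

convex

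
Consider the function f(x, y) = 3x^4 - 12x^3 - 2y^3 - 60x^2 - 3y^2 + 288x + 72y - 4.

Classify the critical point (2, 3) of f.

The mixed partial ∂²f/∂x∂y is 0, so the Hessian at any point is diag(f_xx, f_yy) = diag(12(3x^2 - 6x - 10), -6(2y + 1)).
At (2, 3): H = diag(-120, -42).
Both eigenvalues are negative, so H is negative definite: a local maximum.

local maximum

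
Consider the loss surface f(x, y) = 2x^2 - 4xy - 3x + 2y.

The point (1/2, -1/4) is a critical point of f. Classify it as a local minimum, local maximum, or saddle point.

saddle point

The Hessian of f is constant: H = [[4, -4], [-4, 0]].
det(H) = 4·0 − (-4)² = -16.
Since det(H) < 0, H is indefinite and the critical point is a saddle point.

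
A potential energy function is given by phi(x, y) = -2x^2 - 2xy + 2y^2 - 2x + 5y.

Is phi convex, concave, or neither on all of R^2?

neither

phi is quadratic, so its Hessian is the constant matrix H = [[-4, -2], [-2, 4]].
det(H) = -20, tr(H) = 0.
det(H) < 0, so H is indefinite: neither convex nor concave.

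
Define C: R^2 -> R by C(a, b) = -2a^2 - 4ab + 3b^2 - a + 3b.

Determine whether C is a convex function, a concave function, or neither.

neither

C is quadratic, so its Hessian is the constant matrix H = [[-4, -4], [-4, 6]].
det(H) = -40, tr(H) = 2.
det(H) < 0, so H is indefinite: neither convex nor concave.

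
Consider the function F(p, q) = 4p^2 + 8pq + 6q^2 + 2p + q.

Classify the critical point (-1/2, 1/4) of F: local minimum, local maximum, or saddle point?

The Hessian of F is constant: H = [[8, 8], [8, 12]].
det(H) = 8·12 − 8² = 32.
det(H) > 0 and tr(H) = 20 > 0, so H is positive definite and the point is a local minimum.

local minimum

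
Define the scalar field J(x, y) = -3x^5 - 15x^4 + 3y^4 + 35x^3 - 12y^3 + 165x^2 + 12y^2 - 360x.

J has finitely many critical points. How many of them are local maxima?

J separates as a function of x plus a function of y, so ∇J=0 decouples.
∂J/∂x = -15(x - 2)(x - 1)(x + 3)(x + 4) = 0 at x ∈ {-4, -3, 1, 2}; ∂J/∂y = 12y(y - 2)(y - 1) = 0 at y ∈ {0, 1, 2}.
The Hessian is diagonal: diag(J_xx, J_yy). Second derivatives: J_xx(-4)=450, J_xx(-3)=-300, J_xx(1)=300, J_xx(2)=-450; J_yy(0)=24, J_yy(1)=-12, J_yy(2)=24.
Local maxima occur where both diagonal entries negative: (-3, 1), (2, 1). Count: 2.

2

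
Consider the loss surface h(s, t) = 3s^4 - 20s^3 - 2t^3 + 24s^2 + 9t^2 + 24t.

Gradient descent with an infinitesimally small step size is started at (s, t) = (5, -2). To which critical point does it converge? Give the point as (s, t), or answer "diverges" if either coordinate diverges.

h is separable, so gradient descent decouples: s follows -∂h/∂s, t follows -∂h/∂t.
∂h/∂s = 12s(s - 4)(s - 1); at s=5 this is 240, so s decreases.
∂h/∂t = -6(t - 4)(t + 1); at t=-2 this is -36, so t increases.
s converges to its nearest critical value 4 (a local min of the s-part); t converges to -1. The iterate converges to (4, -1).

(4, -1)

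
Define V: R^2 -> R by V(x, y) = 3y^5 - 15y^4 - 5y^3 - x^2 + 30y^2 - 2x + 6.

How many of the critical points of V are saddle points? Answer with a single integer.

V separates as a function of x plus a function of y, so ∇V=0 decouples.
∂V/∂x = -2(x + 1) = 0 at x ∈ {-1}; ∂V/∂y = 15y(y - 4)(y - 1)(y + 1) = 0 at y ∈ {-1, 0, 1, 4}.
The Hessian is diagonal: diag(V_xx, V_yy). Second derivatives: V_xx(-1)=-2; V_yy(-1)=-150, V_yy(0)=60, V_yy(1)=-90, V_yy(4)=900.
Saddle points occur where the two diagonal entries have opposite signs: (-1, 0), (-1, 4). Count: 2.

2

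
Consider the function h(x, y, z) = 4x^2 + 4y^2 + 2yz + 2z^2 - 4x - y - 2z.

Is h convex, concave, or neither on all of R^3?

convex

h is quadratic, so its Hessian is the constant matrix H = [[8, 0, 0], [0, 8, 2], [0, 2, 4]].
Leading principal minors: 8, 64, 224.
All positive ⇒ H ≻ 0 ⇒ convex.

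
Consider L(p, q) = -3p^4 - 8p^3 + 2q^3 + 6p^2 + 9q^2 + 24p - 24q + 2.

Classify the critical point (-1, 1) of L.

local minimum

The mixed partial ∂²L/∂p∂q is 0, so the Hessian at any point is diag(L_pp, L_qq) = diag(12(-3p^2 - 4p + 1), 6(2q + 3)).
At (-1, 1): H = diag(24, 30).
Both eigenvalues are positive, so H is positive definite: a local minimum.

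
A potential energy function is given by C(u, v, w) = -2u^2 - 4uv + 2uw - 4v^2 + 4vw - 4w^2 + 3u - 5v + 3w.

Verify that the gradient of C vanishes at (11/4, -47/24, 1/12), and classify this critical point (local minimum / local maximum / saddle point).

local maximum

∇C = (-4u - 4v + 2w + 3, -4u - 8v + 4w - 5, 2u + 4v - 8w + 3); substituting (11/4, -47/24, 1/12) gives ∇C = (0, 0, 0), so (11/4, -47/24, 1/12) is indeed a critical point.
The Hessian is constant: H = [[-4, -4, 2], [-4, -8, 4], [2, 4, -8]].
Leading principal minors: Δ₁ = -4, Δ₂ = 16, Δ₃ = -96.
The minors alternate sign starting negative (−, +, −), so H is negative definite: a local maximum.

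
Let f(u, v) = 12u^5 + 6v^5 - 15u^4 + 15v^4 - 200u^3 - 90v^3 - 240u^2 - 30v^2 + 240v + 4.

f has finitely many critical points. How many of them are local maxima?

f separates as a function of u plus a function of v, so ∇f=0 decouples.
∂f/∂u = 60u(u - 4)(u + 1)(u + 2) = 0 at u ∈ {-2, -1, 0, 4}; ∂f/∂v = 30(v - 2)(v - 1)(v + 1)(v + 4) = 0 at v ∈ {-4, -1, 1, 2}.
The Hessian is diagonal: diag(f_uu, f_vv). Second derivatives: f_uu(-2)=-720, f_uu(-1)=300, f_uu(0)=-480, f_uu(4)=7200; f_vv(-4)=-2700, f_vv(-1)=540, f_vv(1)=-300, f_vv(2)=540.
Local maxima occur where both diagonal entries negative: (-2, -4), (-2, 1), (0, -4), (0, 1). Count: 4.

4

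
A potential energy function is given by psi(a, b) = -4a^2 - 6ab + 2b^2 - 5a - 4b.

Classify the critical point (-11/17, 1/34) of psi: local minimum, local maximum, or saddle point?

The Hessian of psi is constant: H = [[-8, -6], [-6, 4]].
det(H) = (-8)·4 − (-6)² = -68.
Since det(H) < 0, H is indefinite and the critical point is a saddle point.

saddle point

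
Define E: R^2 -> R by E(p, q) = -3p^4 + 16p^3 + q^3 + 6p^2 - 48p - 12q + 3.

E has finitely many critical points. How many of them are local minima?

1

E separates as a function of p plus a function of q, so ∇E=0 decouples.
∂E/∂p = -12(p - 4)(p - 1)(p + 1) = 0 at p ∈ {-1, 1, 4}; ∂E/∂q = 3(q - 2)(q + 2) = 0 at q ∈ {-2, 2}.
The Hessian is diagonal: diag(E_pp, E_qq). Second derivatives: E_pp(-1)=-120, E_pp(1)=72, E_pp(4)=-180; E_qq(-2)=-12, E_qq(2)=12.
Local minima occur where both diagonal entries positive: (1, 2). Count: 1.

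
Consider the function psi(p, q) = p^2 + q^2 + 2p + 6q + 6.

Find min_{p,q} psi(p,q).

-4

psi(p,q) separates as A(p) + B(q) + 6, so its minimum is min A + min B + 6.
A'(p) = 2p + 2 vanishes at p ∈ {-1}; B'(q) = 2q + 6 vanishes at q ∈ {-3}.
Local minima of A (where A''>0): A(-1)=-1. Local minima of B: B(-3)=-9.
So the global minimum of psi is A(-1) + B(-3) + 6 = -1 − 9 + 6 = -4, attained at (-1, -3).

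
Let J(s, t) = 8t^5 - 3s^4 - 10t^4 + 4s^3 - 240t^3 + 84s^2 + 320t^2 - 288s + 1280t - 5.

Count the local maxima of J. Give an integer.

J separates as a function of s plus a function of t, so ∇J=0 decouples.
∂J/∂s = -12(s - 3)(s - 2)(s + 4) = 0 at s ∈ {-4, 2, 3}; ∂J/∂t = 40(t - 4)(t - 2)(t + 1)(t + 4) = 0 at t ∈ {-4, -1, 2, 4}.
The Hessian is diagonal: diag(J_ss, J_tt). Second derivatives: J_ss(-4)=-504, J_ss(2)=72, J_ss(3)=-84; J_tt(-4)=-5760, J_tt(-1)=1800, J_tt(2)=-1440, J_tt(4)=3200.
Local maxima occur where both diagonal entries negative: (-4, -4), (-4, 2), (3, -4), (3, 2). Count: 4.

4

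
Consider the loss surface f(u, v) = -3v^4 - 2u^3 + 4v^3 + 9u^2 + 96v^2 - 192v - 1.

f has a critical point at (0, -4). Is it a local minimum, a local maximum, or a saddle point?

saddle point

The mixed partial ∂²f/∂u∂v is 0, so the Hessian at any point is diag(f_uu, f_vv) = diag(6(-2u + 3), 12(-3v^2 + 2v + 16)).
At (0, -4): H = diag(18, -480).
The eigenvalues have opposite signs, so H is indefinite: a saddle point.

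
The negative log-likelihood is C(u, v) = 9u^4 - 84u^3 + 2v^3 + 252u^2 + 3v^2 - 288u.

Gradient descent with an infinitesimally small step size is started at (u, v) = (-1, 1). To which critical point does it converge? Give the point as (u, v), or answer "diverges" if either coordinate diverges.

C is separable, so gradient descent decouples: u follows -∂C/∂u, v follows -∂C/∂v.
∂C/∂u = 36(u - 4)(u - 2)(u - 1); at u=-1 this is -1080, so u increases.
∂C/∂v = 6v(v + 1); at v=1 this is 12, so v decreases.
u converges to its nearest critical value 1 (a local min of the u-part); v converges to 0. The iterate converges to (1, 0).

(1, 0)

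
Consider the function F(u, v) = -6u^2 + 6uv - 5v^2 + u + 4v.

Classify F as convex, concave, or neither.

concave

F is quadratic, so its Hessian is the constant matrix H = [[-12, 6], [6, -10]].
det(H) = 84, tr(H) = -22.
det(H) > 0 and tr(H) < 0, so H is negative definite everywhere: concave.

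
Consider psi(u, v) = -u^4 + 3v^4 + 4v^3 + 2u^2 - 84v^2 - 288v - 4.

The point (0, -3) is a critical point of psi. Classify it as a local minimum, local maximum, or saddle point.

The mixed partial ∂²psi/∂u∂v is 0, so the Hessian at any point is diag(psi_uu, psi_vv) = diag(4(-3u^2 + 1), 12(3v^2 + 2v - 14)).
At (0, -3): H = diag(4, 84).
Both eigenvalues are positive, so H is positive definite: a local minimum.

local minimum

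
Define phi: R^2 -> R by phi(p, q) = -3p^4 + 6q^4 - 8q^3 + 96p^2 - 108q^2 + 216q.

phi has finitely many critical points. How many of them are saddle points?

5

phi separates as a function of p plus a function of q, so ∇phi=0 decouples.
∂phi/∂p = -12p(p - 4)(p + 4) = 0 at p ∈ {-4, 0, 4}; ∂phi/∂q = 24(q - 3)(q - 1)(q + 3) = 0 at q ∈ {-3, 1, 3}.
The Hessian is diagonal: diag(phi_pp, phi_qq). Second derivatives: phi_pp(-4)=-384, phi_pp(0)=192, phi_pp(4)=-384; phi_qq(-3)=576, phi_qq(1)=-192, phi_qq(3)=288.
Saddle points occur where the two diagonal entries have opposite signs: (-4, -3), (-4, 3), (0, 1), (4, -3), (4, 3). Count: 5.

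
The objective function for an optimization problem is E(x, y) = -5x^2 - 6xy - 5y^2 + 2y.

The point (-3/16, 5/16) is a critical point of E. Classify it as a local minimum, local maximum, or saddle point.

local maximum

The Hessian of E is constant: H = [[-10, -6], [-6, -10]].
det(H) = (-10)·(-10) − (-6)² = 64.
det(H) > 0 and tr(H) = -20 < 0, so H is negative definite and the point is a local maximum.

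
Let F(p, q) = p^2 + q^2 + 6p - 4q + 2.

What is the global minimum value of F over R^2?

-11

F(p,q) separates as A(p) + B(q) + 2, so its minimum is min A + min B + 2.
A'(p) = 2p + 6 vanishes at p ∈ {-3}; B'(q) = 2q - 4 vanishes at q ∈ {2}.
Local minima of A (where A''>0): A(-3)=-9. Local minima of B: B(2)=-4.
So the global minimum of F is A(-3) + B(2) + 2 = -9 − 4 + 2 = -11, attained at (-3, 2).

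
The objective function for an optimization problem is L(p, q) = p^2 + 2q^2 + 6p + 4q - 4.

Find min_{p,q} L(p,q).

L(p,q) separates as A(p) + B(q) − 4, so its minimum is min A + min B − 4.
A'(p) = 2p + 6 vanishes at p ∈ {-3}; B'(q) = 4q + 4 vanishes at q ∈ {-1}.
Local minima of A (where A''>0): A(-3)=-9. Local minima of B: B(-1)=-2.
So the global minimum of L is A(-3) + B(-1) − 4 = -9 − 2 − 4 = -15, attained at (-3, -1).

-15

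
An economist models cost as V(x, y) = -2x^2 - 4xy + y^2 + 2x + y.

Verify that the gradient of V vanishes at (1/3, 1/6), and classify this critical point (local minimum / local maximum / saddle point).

saddle point

∇V = (-4x - 4y + 2, -4x + 2y + 1); substituting (1/3, 1/6) gives ∇V = (0, 0), so (1/3, 1/6) is indeed a critical point.
The Hessian of V is constant: H = [[-4, -4], [-4, 2]].
det(H) = (-4)·2 − (-4)² = -24.
Since det(H) < 0, H is indefinite and the critical point is a saddle point.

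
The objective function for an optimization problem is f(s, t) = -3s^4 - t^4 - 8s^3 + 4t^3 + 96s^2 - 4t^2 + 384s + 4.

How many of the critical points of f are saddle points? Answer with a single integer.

4

f separates as a function of s plus a function of t, so ∇f=0 decouples.
∂f/∂s = -12(s - 4)(s + 2)(s + 4) = 0 at s ∈ {-4, -2, 4}; ∂f/∂t = -4t(t - 2)(t - 1) = 0 at t ∈ {0, 1, 2}.
The Hessian is diagonal: diag(f_ss, f_tt). Second derivatives: f_ss(-4)=-192, f_ss(-2)=144, f_ss(4)=-576; f_tt(0)=-8, f_tt(1)=4, f_tt(2)=-8.
Saddle points occur where the two diagonal entries have opposite signs: (-4, 1), (-2, 0), (-2, 2), (4, 1). Count: 4.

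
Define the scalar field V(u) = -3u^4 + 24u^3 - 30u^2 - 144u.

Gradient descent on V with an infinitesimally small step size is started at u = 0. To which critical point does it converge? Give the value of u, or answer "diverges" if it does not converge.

3

V'(u) = -12(u - 4)(u - 3)(u + 1), so V'(0) = -144.
Gradient descent moves in the -V' direction, i.e. u is increasing.
The nearest critical point in that direction is u = 3, where V'' = 48 > 0 (a local minimum). The iterate converges there.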